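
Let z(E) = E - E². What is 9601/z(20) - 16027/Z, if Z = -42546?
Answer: -201196943/8083740 ≈ -24.889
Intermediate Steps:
9601/z(20) - 16027/Z = 9601/((20*(1 - 1*20))) - 16027/(-42546) = 9601/((20*(1 - 20))) - 16027*(-1/42546) = 9601/((20*(-19))) + 16027/42546 = 9601/(-380) + 16027/42546 = 9601*(-1/380) + 16027/42546 = -9601/380 + 16027/42546 = -201196943/8083740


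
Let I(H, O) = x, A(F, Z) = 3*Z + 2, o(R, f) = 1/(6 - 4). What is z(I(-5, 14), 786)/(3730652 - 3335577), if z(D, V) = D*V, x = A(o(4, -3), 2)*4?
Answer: 25152/395075 ≈ 0.063664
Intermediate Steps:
o(R, f) = ½ (o(R, f) = 1/2 = ½)
A(F, Z) = 2 + 3*Z
x = 32 (x = (2 + 3*2)*4 = (2 + 6)*4 = 8*4 = 32)
I(H, O) = 32
z(I(-5, 14), 786)/(3730652 - 3335577) = (32*786)/(3730652 - 3335577) = 25152/395075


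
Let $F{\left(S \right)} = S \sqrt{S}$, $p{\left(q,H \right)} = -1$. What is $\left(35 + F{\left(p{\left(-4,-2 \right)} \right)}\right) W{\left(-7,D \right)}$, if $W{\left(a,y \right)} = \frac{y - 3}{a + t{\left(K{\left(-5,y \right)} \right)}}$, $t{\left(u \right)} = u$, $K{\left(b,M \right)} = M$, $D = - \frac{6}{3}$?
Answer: $\frac{175}{9} - \frac{5 i}{9} \approx 19.444 - 0.55556 i$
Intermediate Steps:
$D = -2$ ($D = \left(-6\right) \frac{1}{3} = -2$)
$F{\left(S \right)} = S^{\frac{3}{2}}$
$W{\left(a,y \right)} = \frac{-3 + y}{a + y}$ ($W{\left(a,y \right)} = \frac{y - 3}{a + y} = \frac{-3 + y}{a + y}$)
$\left(35 + F{\left(p{\left(-4,-2 \right)} \right)}\right) W{\left(-7,D \right)} = \left(35 + \left(-1\right)^{\frac{3}{2}}\right) \frac{-3 - 2}{-7 - 2} = \left(35 - i\right) \frac{1}{-9} \left(-5\right) = \left(35 - i\right) \left(\left(- \frac{1}{9}\right) \left(-5\right)\right) = \left(35 - i\right) \frac{5}{9} = \frac{175}{9} - \frac{5 i}{9}$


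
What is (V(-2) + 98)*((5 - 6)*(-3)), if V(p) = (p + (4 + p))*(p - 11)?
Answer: 294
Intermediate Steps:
V(p) = (-11 + p)*(4 + 2*p) (V(p) = (4 + 2*p)*(-11 + p) = (-11 + p)*(4 + 2*p))
(V(-2) + 98)*((5 - 6)*(-3)) = ((-44 - 18*(-2) + 2*(-2)²) + 98)*((5 - 6)*(-3)) = ((-44 + 36 + 2*4) + 98)*(-1*(-3)) = ((-44 + 36 + 8) + 98)*3 = (0 + 98)*3 = 98*3 = 294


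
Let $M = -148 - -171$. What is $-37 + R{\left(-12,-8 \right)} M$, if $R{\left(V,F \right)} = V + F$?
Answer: $-497$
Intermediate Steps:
$R{\left(V,F \right)} = F + V$
$M = 23$ ($M = -148 + 171 = 23$)
$-37 + R{\left(-12,-8 \right)} M = -37 + \left(-8 - 12\right) 23 = -37 - 460 = -497$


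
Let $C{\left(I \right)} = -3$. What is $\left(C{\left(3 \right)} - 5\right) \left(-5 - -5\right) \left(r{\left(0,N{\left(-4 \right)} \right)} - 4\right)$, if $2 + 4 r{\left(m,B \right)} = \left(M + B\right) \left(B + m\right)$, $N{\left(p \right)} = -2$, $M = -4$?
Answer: $0$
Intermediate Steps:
$r{\left(m,B \right)} = - \frac{1}{2} + \frac{\left(-4 + B\right) \left(B + m\right)}{4}$
$\left(C{\left(3 \right)} - 5\right) \left(-5 - -5\right) \left(r{\left(0,N{\left(-4 \right)} \right)} - 4\right) = \left(-3 - 5\right) \left(-5 - -5\right) \left(\left(- \frac{1}{2} - -2 - 0 + \frac{\left(-2\right)^{2}}{4} + \frac{1}{4} \left(-2\right) 0\right) - 4\right) = - 8 \left(-5 + 5\right) \left(\left(- \frac{1}{2} + 2 + 0 + \frac{1}{4} \cdot 4 + 0\right) - 4\right) = \left(-8\right) 0 \left(\left(- \frac{1}{2} + 2 + 0 + 1 + 0\right) - 4\right) = 0 \left(\frac{5}{2} - 4\right) = 0 \left(- \frac{3}{2}\right) = 0$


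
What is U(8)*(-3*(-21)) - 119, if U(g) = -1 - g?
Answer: -686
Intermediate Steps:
U(8)*(-3*(-21)) - 119 = (-1 - 1*8)*(-3*(-21)) - 119 = (-1 - 8)*63 - 119 = -9*63 - 119 = -567 - 119 = -686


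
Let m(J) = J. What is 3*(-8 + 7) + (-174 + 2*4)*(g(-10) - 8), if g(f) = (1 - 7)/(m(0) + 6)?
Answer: 1491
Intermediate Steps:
g(f) = -1 (g(f) = (1 - 7)/(0 + 6) = -6/6 = -6*1/6 = -1)
3*(-8 + 7) + (-174 + 2*4)*(g(-10) - 8) = 3*(-8 + 7) + (-174 + 2*4)*(-1 - 8) = 3*(-1) + (-174 + 8)*(-9) = -3 - 166*(-9) = -3 + 1494 = 1491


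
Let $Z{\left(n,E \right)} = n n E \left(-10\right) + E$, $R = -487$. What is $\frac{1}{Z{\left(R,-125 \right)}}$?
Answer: $\frac{1}{296461125} \approx 3.3731 \cdot 10^{-9}$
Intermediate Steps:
$Z{\left(n,E \right)} = E - 10 E n^{2}$ ($Z{\left(n,E \right)} = n^{2} E \left(-10\right) + E = E n^{2} \left(-10\right) + E = - 10 E n^{2} + E = E - 10 E n^{2}$)
$\frac{1}{Z{\left(R,-125 \right)}} = \frac{1}{\left(-125\right) \left(1 - 10 \left(-487\right)^{2}\right)} = \frac{1}{\left(-125\right) \left(1 - 2371690\right)} = \frac{1}{\left(-125\right) \left(-2371689\right)} = \frac{1}{296461125}$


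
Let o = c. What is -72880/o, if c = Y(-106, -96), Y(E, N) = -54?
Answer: 36440/27 ≈ 1349.6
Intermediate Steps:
c = -54
o = -54
-72880/o = -72880/(-54) = -72880*(-1/54) = 36440/27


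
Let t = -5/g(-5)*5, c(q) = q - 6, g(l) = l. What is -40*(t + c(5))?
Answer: -160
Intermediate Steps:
c(q) = -6 + q
t = 5 (t = -5/(-5)*5 = -5*(-⅕)*5 = 1*5 = 5)
-40*(t + c(5)) = -40*(5 + (-6 + 5)) = -40*(5 - 1) = -40*4 = -160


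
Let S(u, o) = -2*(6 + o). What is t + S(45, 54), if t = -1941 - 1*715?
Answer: -2776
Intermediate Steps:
t = -2656 (t = -1941 - 715 = -2656)
S(u, o) = -12 - 2*o
t + S(45, 54) = -2656 + (-12 - 2*54) = -2656 + (-12 - 108) = -2656 - 120 = -2776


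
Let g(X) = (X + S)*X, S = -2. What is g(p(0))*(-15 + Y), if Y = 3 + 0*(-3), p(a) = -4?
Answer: -288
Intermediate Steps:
g(X) = X*(-2 + X) (g(X) = (X - 2)*X = (-2 + X)*X = X*(-2 + X))
Y = 3 (Y = 3 + 0 = 3)
g(p(0))*(-15 + Y) = (-4*(-2 - 4))*(-15 + 3) = -4*(-6)*(-12) = 24*(-12) = -288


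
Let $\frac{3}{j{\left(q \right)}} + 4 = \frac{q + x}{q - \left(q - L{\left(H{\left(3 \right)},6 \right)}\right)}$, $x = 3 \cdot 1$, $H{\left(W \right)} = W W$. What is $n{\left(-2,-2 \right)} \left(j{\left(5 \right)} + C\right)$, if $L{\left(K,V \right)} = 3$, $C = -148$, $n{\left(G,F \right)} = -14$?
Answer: $\frac{4207}{2} \approx 2103.5$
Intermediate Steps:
$H{\left(W \right)} = W^{2}$
$x = 3$
$j{\left(q \right)} = \frac{3}{-3 + \frac{q}{3}}$ ($j{\left(q \right)} = \frac{3}{-4 + \frac{q + 3}{q - \left(-3 + q\right)}} = \frac{3}{-4 + \frac{3 + q}{3}} = \frac{3}{-4 + \left(3 + q\right) \frac{1}{3}} = \frac{3}{-4 + \left(1 + \frac{q}{3}\right)} = \frac{3}{-3 + \frac{q}{3}}$)
$n{\left(-2,-2 \right)} \left(j{\left(5 \right)} + C\right) = - 14 \left(\frac{9}{-9 + 5} - 148\right) = - 14 \left(\frac{9}{-4} - 148\right) = - 14 \left(9 \left(- \frac{1}{4}\right) - 148\right) = - 14 \left(- \frac{9}{4} - 148\right) = \left(-14\right) \left(- \frac{601}{4}\right) = \frac{4207}{2}$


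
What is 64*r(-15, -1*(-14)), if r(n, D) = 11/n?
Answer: -704/15 ≈ -46.933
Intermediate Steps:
64*r(-15, -1*(-14)) = 64*(11/(-15)) = 64*(11*(-1/15)) = 64*(-11/15) = -704/15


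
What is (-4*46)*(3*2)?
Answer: -1104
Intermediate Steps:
(-4*46)*(3*2) = -184*6 = -1104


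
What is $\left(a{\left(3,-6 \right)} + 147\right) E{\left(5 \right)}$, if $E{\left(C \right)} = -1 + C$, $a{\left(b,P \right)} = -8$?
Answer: $556$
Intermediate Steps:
$\left(a{\left(3,-6 \right)} + 147\right) E{\left(5 \right)} = \left(-8 + 147\right) \left(-1 + 5\right) = 139 \cdot 4 = 556$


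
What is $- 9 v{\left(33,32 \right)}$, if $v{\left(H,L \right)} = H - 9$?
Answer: $-216$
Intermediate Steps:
$v{\left(H,L \right)} = -9 + H$
$- 9 v{\left(33,32 \right)} = - 9 \left(-9 + 33\right) = \left(-9\right) 24 = -216$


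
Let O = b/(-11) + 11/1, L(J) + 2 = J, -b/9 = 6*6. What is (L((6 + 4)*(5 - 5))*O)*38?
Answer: -33820/11 ≈ -3074.5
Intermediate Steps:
b = -324 (b = -54*6 = -9*36 = -324)
L(J) = -2 + J
O = 445/11 (O = -324/(-11) + 11/1 = -324*(-1/11) + 11*1 = 324/11 + 11 = 445/11 ≈ 40.455)
(L((6 + 4)*(5 - 5))*O)*38 = ((-2 + (6 + 4)*(5 - 5))*(445/11))*38 = ((-2 + 10*0)*(445/11))*38 = ((-2 + 0)*(445/11))*38 = -2*445/11*38 = -890/11*38 = -33820/11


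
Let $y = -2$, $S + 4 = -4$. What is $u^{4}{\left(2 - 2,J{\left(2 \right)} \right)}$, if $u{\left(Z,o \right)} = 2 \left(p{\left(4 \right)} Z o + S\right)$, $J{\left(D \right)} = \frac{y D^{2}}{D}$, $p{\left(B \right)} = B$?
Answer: $65536$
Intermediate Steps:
$S = -8$ ($S = -4 - 4 = -8$)
$J{\left(D \right)} = - 2 D$ ($J{\left(D \right)} = \frac{\left(-2\right) D^{2}}{D} = - 2 D$)
$u{\left(Z,o \right)} = -16 + 8 Z o$ ($u{\left(Z,o \right)} = 2 \left(4 Z o - 8\right) = 2 \left(-8 + 4 Z o\right) = -16 + 8 Z o$)
$u^{4}{\left(2 - 2,J{\left(2 \right)} \right)} = \left(-16 + 8 \left(2 - 2\right) \left(\left(-2\right) 2\right)\right)^{4} = \left(-16 + 8 \left(2 - 2\right) \left(-4\right)\right)^{4} = \left(-16 + 8 \cdot 0 \left(-4\right)\right)^{4} = \left(-16 + 0\right)^{4} = \left(-16\right)^{4} = 65536$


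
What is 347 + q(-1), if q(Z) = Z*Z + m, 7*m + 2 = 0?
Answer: 2434/7 ≈ 347.71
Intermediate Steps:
m = -2/7 (m = -2/7 + (⅐)*0 = -2/7 + 0 = -2/7 ≈ -0.28571)
q(Z) = -2/7 + Z² (q(Z) = Z*Z - 2/7 = Z² - 2/7 = -2/7 + Z²)
347 + q(-1) = 347 + (-2/7 + (-1)²) = 347 + (-2/7 + 1) = 347 + 5/7 = 2434/7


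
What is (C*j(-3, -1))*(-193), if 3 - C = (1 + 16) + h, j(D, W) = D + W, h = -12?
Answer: -1544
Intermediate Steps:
C = -2 (C = 3 - ((1 + 16) - 12) = 3 - (17 - 12) = 3 - 1*5 = 3 - 5 = -2)
(C*j(-3, -1))*(-193) = -2*(-3 - 1)*(-193) = -2*(-4)*(-193) = 8*(-193) = -1544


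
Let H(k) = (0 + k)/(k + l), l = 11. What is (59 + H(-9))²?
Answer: 11881/4 ≈ 2970.3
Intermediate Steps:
H(k) = k/(11 + k) (H(k) = (0 + k)/(k + 11) = k/(11 + k))
(59 + H(-9))² = (59 - 9/(11 - 9))² = (59 - 9/2)² = (109/2)² = 11881/4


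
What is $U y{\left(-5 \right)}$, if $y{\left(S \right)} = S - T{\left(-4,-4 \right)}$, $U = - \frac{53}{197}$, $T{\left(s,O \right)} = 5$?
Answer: $\frac{530}{197} \approx 2.6904$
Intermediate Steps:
$U = - \frac{53}{197}$ ($U = \left(-53\right) \frac{1}{197} = - \frac{53}{197} \approx -0.26904$)
$y{\left(S \right)} = -5 + S$ ($y{\left(S \right)} = S - 5 = -5 + S$)
$U y{\left(-5 \right)} = - \frac{53 \left(-5 - 5\right)}{197} = \left(- \frac{53}{197}\right) \left(-10\right) = \frac{530}{197}$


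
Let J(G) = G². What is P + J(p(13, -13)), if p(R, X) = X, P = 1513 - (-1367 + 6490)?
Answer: -3441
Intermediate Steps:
P = -3610 (P = 1513 - 1*5123 = 1513 - 5123 = -3610)
P + J(p(13, -13)) = -3610 + (-13)² = -3610 + 169 = -3441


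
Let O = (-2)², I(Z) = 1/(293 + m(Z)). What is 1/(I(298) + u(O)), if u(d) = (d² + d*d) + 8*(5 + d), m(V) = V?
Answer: 591/61465 ≈ 0.0096152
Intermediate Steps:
I(Z) = 1/(293 + Z)
O = 4
u(d) = 40 + 2*d² + 8*d (u(d) = (d² + d²) + (40 + 8*d) = 2*d² + (40 + 8*d) = 40 + 2*d² + 8*d)
1/(I(298) + u(O)) = 1/(1/(293 + 298) + (40 + 2*4² + 8*4)) = 1/(1/591 + (40 + 2*16 + 32)) = 1/(1/591 + (40 + 32 + 32)) = 1/(1/591 + 104) = 1/(61465/591) = 591/61465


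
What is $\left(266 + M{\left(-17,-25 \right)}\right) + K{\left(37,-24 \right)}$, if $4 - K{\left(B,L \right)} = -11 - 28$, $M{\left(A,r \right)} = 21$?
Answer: $330$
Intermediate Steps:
$K{\left(B,L \right)} = 43$ ($K{\left(B,L \right)} = 4 - \left(-11 - 28\right) = 4 - -39 = 4 + 39 = 43$)
$\left(266 + M{\left(-17,-25 \right)}\right) + K{\left(37,-24 \right)} = \left(266 + 21\right) + 43 = 287 + 43 = 330$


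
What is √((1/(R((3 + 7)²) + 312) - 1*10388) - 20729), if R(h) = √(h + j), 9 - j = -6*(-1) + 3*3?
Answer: √(-9708503 - 31117*√94)/√(312 + √94) ≈ 176.4*I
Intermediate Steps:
j = -6 (j = 9 - (-6*(-1) + 3*3) = 9 - (6 + 9) = 9 - 1*15 = 9 - 15 = -6)
R(h) = √(-6 + h) (R(h) = √(h - 6) = √(-6 + h))
√((1/(R((3 + 7)²) + 312) - 1*10388) - 20729) = √((1/(√(-6 + (3 + 7)²) + 312) - 1*10388) - 20729) = √((1/(√(-6 + 10²) + 312) - 10388) - 20729) = √((1/(√(-6 + 100) + 312) - 10388) - 20729) = √((1/(√94 + 312) - 10388) - 20729) = √((1/(312 + √94) - 10388) - 20729) = √((-10388 + 1/(312 + √94)) - 20729) = √(-31117 + 1/(312 + √94))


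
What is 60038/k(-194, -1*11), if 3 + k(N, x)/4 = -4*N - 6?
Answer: 30019/1534 ≈ 19.569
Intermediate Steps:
k(N, x) = -36 - 16*N (k(N, x) = -12 + 4*(-4*N - 6) = -12 + 4*(-6 - 4*N) = -12 + (-24 - 16*N) = -36 - 16*N)
60038/k(-194, -1*11) = 60038/(-36 - 16*(-194)) = 60038/(-36 + 3104) = 60038/3068 = 60038*(1/3068) = 30019/1534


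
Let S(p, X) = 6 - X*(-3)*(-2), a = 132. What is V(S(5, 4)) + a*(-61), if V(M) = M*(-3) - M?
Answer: -7980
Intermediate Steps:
S(p, X) = 6 - 6*X (S(p, X) = 6 - (-3*X)*(-2) = 6 - 6*X)
V(M) = -4*M (V(M) = -3*M - M = -4*M)
V(S(5, 4)) + a*(-61) = -4*(6 - 6*4) + 132*(-61) = -4*(6 - 24) - 8052 = -4*(-18) - 8052 = 72 - 8052 = -7980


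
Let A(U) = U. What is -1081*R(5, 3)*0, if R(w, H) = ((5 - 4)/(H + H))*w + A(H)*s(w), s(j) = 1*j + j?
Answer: 0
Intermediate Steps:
s(j) = 2*j (s(j) = j + j = 2*j)
R(w, H) = w/(2*H) + 2*H*w (R(w, H) = ((5 - 4)/(H + H))*w + H*(2*w) = (1/(2*H))*w + 2*H*w = w/(2*H) + 2*H*w)
-1081*R(5, 3)*0 = -1081*((½)*5/3 + 2*3*5)*0 = -1081*((½)*5*(⅓) + 30)*0 = -1081*(⅚ + 30)*0 = -199985*0/6 = -1081*0 = 0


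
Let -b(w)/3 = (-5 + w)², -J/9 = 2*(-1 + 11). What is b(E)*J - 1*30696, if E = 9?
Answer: -22056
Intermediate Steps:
J = -180 (J = -18*(-1 + 11) = -18*10 = -9*20 = -180)
b(w) = -3*(-5 + w)²
b(E)*J - 1*30696 = -3*(-5 + 9)²*(-180) - 1*30696 = -3*4²*(-180) - 30696 = -3*16*(-180) - 30696 = -48*(-180) - 30696 = 8640 - 30696 = -22056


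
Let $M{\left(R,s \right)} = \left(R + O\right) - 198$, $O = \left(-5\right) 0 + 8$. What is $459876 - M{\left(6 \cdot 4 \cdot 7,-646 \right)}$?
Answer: $459898$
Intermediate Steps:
$O = 8$ ($O = 0 + 8 = 8$)
$M{\left(R,s \right)} = -190 + R$ ($M{\left(R,s \right)} = \left(R + 8\right) - 198 = \left(8 + R\right) - 198 = -190 + R$)
$459876 - M{\left(6 \cdot 4 \cdot 7,-646 \right)} = 459876 - \left(-190 + 6 \cdot 4 \cdot 7\right) = 459876 - \left(-190 + 24 \cdot 7\right) = 459876 - \left(-190 + 168\right) = 459876 - -22 = 459876 + 22 = 459898$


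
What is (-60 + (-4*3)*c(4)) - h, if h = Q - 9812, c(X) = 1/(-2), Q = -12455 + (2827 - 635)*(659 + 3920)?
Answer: -10014955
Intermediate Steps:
Q = 10024713 (Q = -12455 + 2192*4579 = -12455 + 10037168 = 10024713)
c(X) = -½
h = 10014901 (h = 10024713 - 9812 = 10014901)
(-60 + (-4*3)*c(4)) - h = (-60 - 4*3*(-½)) - 1*10014901 = (-60 - 12*(-½)) - 10014901 = (-60 + 6) - 10014901 = -54 - 10014901 = -10014955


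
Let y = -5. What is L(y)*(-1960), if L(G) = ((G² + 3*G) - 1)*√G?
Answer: -17640*I*√5 ≈ -39444.0*I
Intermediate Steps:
L(G) = √G*(-1 + G² + 3*G) (L(G) = (-1 + G² + 3*G)*√G = √G*(-1 + G² + 3*G))
L(y)*(-1960) = (√(-5)*(-1 + (-5)² + 3*(-5)))*(-1960) = ((I*√5)*(-1 + 25 - 15))*(-1960) = ((I*√5)*9)*(-1960) = (9*I*√5)*(-1960) = -17640*I*√5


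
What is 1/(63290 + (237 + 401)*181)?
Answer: 1/178768 ≈ 5.5938e-6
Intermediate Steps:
1/(63290 + (237 + 401)*181) = 1/(63290 + 638*181) = 1/(63290 + 115478) = 1/178768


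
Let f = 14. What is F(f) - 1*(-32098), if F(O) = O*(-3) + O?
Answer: 32070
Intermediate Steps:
F(O) = -2*O (F(O) = -3*O + O = -2*O)
F(f) - 1*(-32098) = -2*14 - 1*(-32098) = -28 + 32098 = 32070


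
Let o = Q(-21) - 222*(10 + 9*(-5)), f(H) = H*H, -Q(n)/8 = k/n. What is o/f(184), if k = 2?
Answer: 81593/355488 ≈ 0.22952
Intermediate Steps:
Q(n) = -16/n
f(H) = H²
o = 163186/21 (o = -16/(-21) - 222*(10 + 9*(-5)) = -16*(-1/21) - 222*(10 - 45) = 16/21 - 222*(-35) = 16/21 + 7770 = 163186/21 ≈ 7770.8)
o/f(184) = 163186/(21*(184²)) = (163186/21)/33856 = (163186/21)*(1/33856) = 81593/355488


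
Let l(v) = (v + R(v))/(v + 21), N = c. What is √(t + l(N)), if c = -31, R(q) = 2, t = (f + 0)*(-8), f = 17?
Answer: 11*I*√110/10 ≈ 11.537*I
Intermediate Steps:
t = -136 (t = (17 + 0)*(-8) = 17*(-8) = -136)
N = -31
l(v) = (2 + v)/(21 + v) (l(v) = (v + 2)/(v + 21) = (2 + v)/(21 + v))
√(t + l(N)) = √(-136 + (2 - 31)/(21 - 31)) = √(-136 - 29/(-10)) = √(-136 - ⅒*(-29)) = √(-136 + 29/10) = √(-1331/10) = 11*I*√110/10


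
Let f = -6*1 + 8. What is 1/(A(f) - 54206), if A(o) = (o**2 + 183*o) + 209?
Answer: -1/53627 ≈ -1.8647e-5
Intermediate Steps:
f = 2 (f = -6 + 8 = 2)
A(o) = 209 + o**2 + 183*o
1/(A(f) - 54206) = 1/((209 + 2**2 + 183*2) - 54206) = 1/((209 + 4 + 366) - 54206) = 1/(579 - 54206) = 1/(-53627) = -1/53627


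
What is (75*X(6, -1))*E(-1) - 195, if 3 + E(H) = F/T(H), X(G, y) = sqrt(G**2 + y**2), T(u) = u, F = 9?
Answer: -195 - 900*sqrt(37) ≈ -5669.5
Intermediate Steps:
E(H) = -3 + 9/H
(75*X(6, -1))*E(-1) - 195 = (75*sqrt(6**2 + (-1)**2))*(-3 + 9/(-1)) - 195 = (75*sqrt(36 + 1))*(-3 + 9*(-1)) - 195 = (75*sqrt(37))*(-3 - 9) - 195 = (75*sqrt(37))*(-12) - 195 = -900*sqrt(37) - 195 = -195 - 900*sqrt(37)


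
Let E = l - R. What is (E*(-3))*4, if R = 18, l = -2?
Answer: 240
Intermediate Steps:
E = -20 (E = -2 - 1*18 = -2 - 18 = -20)
(E*(-3))*4 = -20*(-3)*4 = 60*4 = 240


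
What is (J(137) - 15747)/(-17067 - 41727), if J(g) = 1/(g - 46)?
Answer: 716488/2675127 ≈ 0.26783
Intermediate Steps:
J(g) = 1/(-46 + g)
(J(137) - 15747)/(-17067 - 41727) = (1/(-46 + 137) - 15747)/(-17067 - 41727) = (1/91 - 15747)/(-58794) = (1/91 - 15747)*(-1/58794) = -1432976/91*(-1/58794) = 716488/2675127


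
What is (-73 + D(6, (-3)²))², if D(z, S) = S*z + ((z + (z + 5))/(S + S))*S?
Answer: 441/4 ≈ 110.25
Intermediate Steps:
D(z, S) = 5/2 + z + S*z (D(z, S) = S*z + ((z + (5 + z))/((2*S)))*S = S*z + ((5 + 2*z)*(1/(2*S)))*S = S*z + ((5 + 2*z)/(2*S))*S = S*z + (5/2 + z) = 5/2 + z + S*z)
(-73 + D(6, (-3)²))² = (-73 + (5/2 + 6 + (-3)²*6))² = (-73 + (5/2 + 6 + 9*6))² = (-73 + (5/2 + 6 + 54))² = (-73 + 125/2)² = (-21/2)² = 441/4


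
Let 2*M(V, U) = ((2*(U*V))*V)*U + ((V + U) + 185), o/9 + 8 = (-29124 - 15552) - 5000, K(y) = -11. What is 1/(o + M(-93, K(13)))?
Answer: 2/1198827 ≈ 1.6683e-6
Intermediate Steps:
o = -447156 (o = -72 + 9*((-29124 - 15552) - 5000) = -72 + 9*(-44676 - 5000) = -72 + 9*(-49676) = -72 - 447084 = -447156)
M(V, U) = 185/2 + U/2 + V/2 + U**2*V**2 (M(V, U) = (((2*(U*V))*V)*U + ((V + U) + 185))/2 = (((2*U*V)*V)*U + ((U + V) + 185))/2 = ((2*U*V**2)*U + (185 + U + V))/2 = (2*U**2*V**2 + (185 + U + V))/2 = (185 + U + V + 2*U**2*V**2)/2 = 185/2 + U/2 + V/2 + U**2*V**2)
1/(o + M(-93, K(13))) = 1/(-447156 + (185/2 + (1/2)*(-11) + (1/2)*(-93) + (-11)**2*(-93)**2)) = 1/(-447156 + (185/2 - 11/2 - 93/2 + 121*8649)) = 1/(-447156 + (185/2 - 11/2 - 93/2 + 1046529)) = 1/(-447156 + 2093139/2) = 1/(1198827/2) = 2/1198827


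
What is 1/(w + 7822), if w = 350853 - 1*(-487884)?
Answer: 1/846559 ≈ 1.1813e-6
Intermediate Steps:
w = 838737 (w = 350853 + 487884 = 838737)
1/(w + 7822) = 1/(838737 + 7822) = 1/846559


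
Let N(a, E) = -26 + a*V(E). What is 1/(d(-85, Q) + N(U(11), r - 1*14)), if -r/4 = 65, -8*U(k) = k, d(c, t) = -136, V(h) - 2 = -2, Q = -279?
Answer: -1/162 ≈ -0.0061728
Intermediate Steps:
V(h) = 0 (V(h) = 2 - 2 = 0)
U(k) = -k/8
r = -260 (r = -4*65 = -260)
N(a, E) = -26 (N(a, E) = -26 + a*0 = -26 + 0 = -26)
1/(d(-85, Q) + N(U(11), r - 1*14)) = 1/(-136 - 26) = 1/(-162) = -1/162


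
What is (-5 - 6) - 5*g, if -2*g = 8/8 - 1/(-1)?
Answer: -6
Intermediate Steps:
g = -1 (g = -(8/8 - 1/(-1))/2 = -(8*(⅛) - 1*(-1))/2 = -(1 + 1)/2 = -½*2 = -1)
(-5 - 6) - 5*g = (-5 - 6) - 5*(-1) = -11 + 5 = -6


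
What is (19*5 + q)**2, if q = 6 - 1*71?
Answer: 900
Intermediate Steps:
q = -65 (q = 6 - 71 = -65)
(19*5 + q)**2 = (19*5 - 65)**2 = (95 - 65)**2 = 30**2 = 900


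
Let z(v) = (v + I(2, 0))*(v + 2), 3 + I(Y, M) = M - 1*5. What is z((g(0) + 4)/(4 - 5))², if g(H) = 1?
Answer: 1521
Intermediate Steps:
I(Y, M) = -8 + M (I(Y, M) = -3 + (M - 1*5) = -3 + (M - 5) = -3 + (-5 + M) = -8 + M)
z(v) = (-8 + v)*(2 + v) (z(v) = (v + (-8 + 0))*(v + 2) = (v - 8)*(2 + v) = (-8 + v)*(2 + v))
z((g(0) + 4)/(4 - 5))² = (-16 + ((1 + 4)/(4 - 5))² - 6*(1 + 4)/(4 - 5))² = (-16 + (5/(-1))² - 30/(-1))² = (-16 + (5*(-1))² - 30*(-1))² = (-16 + (-5)² - 6*(-5))² = (-16 + 25 + 30)² = 39² = 1521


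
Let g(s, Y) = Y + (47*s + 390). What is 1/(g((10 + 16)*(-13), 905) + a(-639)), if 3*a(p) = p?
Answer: -1/14804 ≈ -6.7549e-5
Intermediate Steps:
a(p) = p/3
g(s, Y) = 390 + Y + 47*s (g(s, Y) = Y + (390 + 47*s) = 390 + Y + 47*s)
1/(g((10 + 16)*(-13), 905) + a(-639)) = 1/((390 + 905 + 47*((10 + 16)*(-13))) + (⅓)*(-639)) = 1/((390 + 905 + 47*(26*(-13))) - 213) = 1/((390 + 905 + 47*(-338)) - 213) = 1/((390 + 905 - 15886) - 213) = 1/(-14591 - 213) = 1/(-14804) = -1/14804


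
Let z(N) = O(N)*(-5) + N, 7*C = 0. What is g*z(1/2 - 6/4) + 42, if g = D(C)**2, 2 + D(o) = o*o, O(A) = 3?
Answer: -22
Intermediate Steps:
C = 0 (C = (1/7)*0 = 0)
D(o) = -2 + o**2 (D(o) = -2 + o*o = -2 + o**2)
z(N) = -15 + N (z(N) = 3*(-5) + N = -15 + N)
g = 4 (g = (-2 + 0**2)**2 = (-2 + 0)**2 = (-2)**2 = 4)
g*z(1/2 - 6/4) + 42 = 4*(-15 + (1/2 - 6/4)) + 42 = 4*(-15 + (1*(1/2) - 6*1/4)) + 42 = 4*(-15 + (1/2 - 3/2)) + 42 = 4*(-15 - 1) + 42 = 4*(-16) + 42 = -64 + 42 = -22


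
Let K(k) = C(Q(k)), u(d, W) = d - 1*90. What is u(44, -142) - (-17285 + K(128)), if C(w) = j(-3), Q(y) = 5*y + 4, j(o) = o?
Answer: 17242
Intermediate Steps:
Q(y) = 4 + 5*y
C(w) = -3
u(d, W) = -90 + d (u(d, W) = d - 90 = -90 + d)
K(k) = -3
u(44, -142) - (-17285 + K(128)) = (-90 + 44) - (-17285 - 3) = -46 - 1*(-17288) = -46 + 17288 = 17242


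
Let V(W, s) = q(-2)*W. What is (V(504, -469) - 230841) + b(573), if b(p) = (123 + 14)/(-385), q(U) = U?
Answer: -89262002/385 ≈ -2.3185e+5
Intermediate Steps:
b(p) = -137/385 (b(p) = 137*(-1/385) = -137/385)
V(W, s) = -2*W
(V(504, -469) - 230841) + b(573) = (-2*504 - 230841) - 137/385 = (-1008 - 230841) - 137/385 = -231849 - 137/385 = -89262002/385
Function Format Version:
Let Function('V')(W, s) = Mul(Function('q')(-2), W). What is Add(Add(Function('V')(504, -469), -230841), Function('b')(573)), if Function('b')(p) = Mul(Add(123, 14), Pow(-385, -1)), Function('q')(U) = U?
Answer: Rational(-89262002, 385) ≈ -2.3185e+5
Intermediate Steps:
Function('b')(p) = Rational(-137, 385) (Function('b')(p) = Mul(137, Rational(-1, 385)) = Rational(-137, 385))
Function('V')(W, s) = Mul(-2, W)
Add(Add(Function('V')(504, -469), -230841), Function('b')(573)) = Add(Add(Mul(-2, 504), -230841), Rational(-137, 385)) = Add(Add(-1008, -230841), Rational(-137, 385)) = Add(-231849, Rational(-137, 385)) = Rational(-89262002, 385)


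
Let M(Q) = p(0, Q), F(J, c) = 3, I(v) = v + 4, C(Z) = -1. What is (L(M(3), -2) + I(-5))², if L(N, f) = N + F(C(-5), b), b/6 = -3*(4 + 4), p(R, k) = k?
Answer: 25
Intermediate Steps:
I(v) = 4 + v
b = -144 (b = 6*(-3*(4 + 4)) = 6*(-3*8) = 6*(-24) = -144)
M(Q) = Q
L(N, f) = 3 + N (L(N, f) = N + 3 = 3 + N)
(L(M(3), -2) + I(-5))² = ((3 + 3) + (4 - 5))² = (6 - 1)² = 5² = 25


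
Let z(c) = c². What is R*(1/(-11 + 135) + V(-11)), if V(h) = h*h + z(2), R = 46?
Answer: 356523/62 ≈ 5750.4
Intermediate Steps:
V(h) = 4 + h² (V(h) = h*h + 2² = h² + 4 = 4 + h²)
R*(1/(-11 + 135) + V(-11)) = 46*(1/(-11 + 135) + (4 + (-11)²)) = 46*(1/124 + (4 + 121)) = 46*(1/124 + 125) = 46*(15501/124) = 356523/62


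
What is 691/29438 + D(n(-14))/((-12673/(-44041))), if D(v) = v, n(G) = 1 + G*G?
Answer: 255415111769/373067774 ≈ 684.63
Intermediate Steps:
n(G) = 1 + G**2
691/29438 + D(n(-14))/((-12673/(-44041))) = 691/29438 + (1 + (-14)**2)/((-12673/(-44041))) = 691*(1/29438) + (1 + 196)/((-12673*(-1/44041))) = 691/29438 + 197/(12673/44041) = 691/29438 + 197*(44041/12673) = 691/29438 + 8676077/12673 = 255415111769/373067774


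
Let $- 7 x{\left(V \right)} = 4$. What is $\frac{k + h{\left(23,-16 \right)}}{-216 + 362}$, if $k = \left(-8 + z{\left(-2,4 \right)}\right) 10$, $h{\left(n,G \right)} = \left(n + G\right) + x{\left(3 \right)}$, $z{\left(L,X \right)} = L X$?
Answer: $- \frac{1075}{1022} \approx -1.0519$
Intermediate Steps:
$x{\left(V \right)} = - \frac{4}{7}$ ($x{\left(V \right)} = \left(- \frac{1}{7}\right) 4 = - \frac{4}{7}$)
$h{\left(n,G \right)} = - \frac{4}{7} + G + n$ ($h{\left(n,G \right)} = \left(n + G\right) - \frac{4}{7} = \left(G + n\right) - \frac{4}{7} = - \frac{4}{7} + G + n$)
$k = -160$ ($k = \left(-8 - 8\right) 10 = \left(-16\right) 10 = -160$)
$\frac{k + h{\left(23,-16 \right)}}{-216 + 362} = \frac{-160 - - \frac{45}{7}}{-216 + 362} = \frac{-160 + \frac{45}{7}}{146} = \left(- \frac{1075}{7}\right) \frac{1}{146} = - \frac{1075}{1022}$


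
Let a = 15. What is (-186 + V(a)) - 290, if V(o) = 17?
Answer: -459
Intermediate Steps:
(-186 + V(a)) - 290 = (-186 + 17) - 290 = -169 - 290 = -459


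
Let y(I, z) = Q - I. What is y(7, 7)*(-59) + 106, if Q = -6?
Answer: 873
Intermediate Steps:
y(I, z) = -6 - I
y(7, 7)*(-59) + 106 = (-6 - 1*7)*(-59) + 106 = (-6 - 7)*(-59) + 106 = -13*(-59) + 106 = 767 + 106 = 873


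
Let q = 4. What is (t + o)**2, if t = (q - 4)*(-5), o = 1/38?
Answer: 1/1444 ≈ 0.00069252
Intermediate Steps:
o = 1/38 ≈ 0.026316
t = 0 (t = (4 - 4)*(-5) = 0*(-5) = 0)
(t + o)**2 = (0 + 1/38)**2 = (1/38)**2 = 1/1444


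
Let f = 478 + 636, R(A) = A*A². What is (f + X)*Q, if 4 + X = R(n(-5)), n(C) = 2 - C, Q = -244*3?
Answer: -1063596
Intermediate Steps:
Q = -732
R(A) = A³
X = 339 (X = -4 + (2 - 1*(-5))³ = -4 + (2 + 5)³ = -4 + 7³ = -4 + 343 = 339)
f = 1114
(f + X)*Q = (1114 + 339)*(-732) = 1453*(-732) = -1063596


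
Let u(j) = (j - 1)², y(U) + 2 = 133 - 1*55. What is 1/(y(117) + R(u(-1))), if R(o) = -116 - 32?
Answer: -1/72 ≈ -0.013889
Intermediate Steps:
y(U) = 76 (y(U) = -2 + (133 - 1*55) = -2 + (133 - 55) = -2 + 78 = 76)
u(j) = (-1 + j)²
R(o) = -148
1/(y(117) + R(u(-1))) = 1/(76 - 148) = 1/(-72) = -1/72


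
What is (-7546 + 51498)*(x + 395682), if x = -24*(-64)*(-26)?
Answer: 15635748192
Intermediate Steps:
x = -39936 (x = 1536*(-26) = -39936)
(-7546 + 51498)*(x + 395682) = (-7546 + 51498)*(-39936 + 395682) = 43952*355746 = 15635748192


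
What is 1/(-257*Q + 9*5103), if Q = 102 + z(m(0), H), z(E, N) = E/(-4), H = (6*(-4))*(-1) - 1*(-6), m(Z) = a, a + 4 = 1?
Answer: 4/78081 ≈ 5.1229e-5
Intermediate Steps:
a = -3 (a = -4 + 1 = -3)
m(Z) = -3
H = 30 (H = -24*(-1) + 6 = 24 + 6 = 30)
z(E, N) = -E/4 (z(E, N) = E*(-¼) = -E/4)
Q = 411/4 (Q = 102 - ¼*(-3) = 102 + ¾ = 411/4 ≈ 102.75)
1/(-257*Q + 9*5103) = 1/(-257*411/4 + 9*5103) = 1/(-105627/4 + 45927) = 1/(78081/4) = 4/78081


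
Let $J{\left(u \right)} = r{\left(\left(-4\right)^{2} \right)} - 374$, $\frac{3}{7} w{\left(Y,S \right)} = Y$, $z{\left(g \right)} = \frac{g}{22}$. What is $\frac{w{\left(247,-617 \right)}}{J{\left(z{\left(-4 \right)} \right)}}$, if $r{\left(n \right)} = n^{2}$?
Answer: $- \frac{1729}{354} \approx -4.8842$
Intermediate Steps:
$z{\left(g \right)} = \frac{g}{22}$ ($z{\left(g \right)} = g \frac{1}{22} = \frac{g}{22}$)
$w{\left(Y,S \right)} = \frac{7 Y}{3}$
$J{\left(u \right)} = -118$ ($J{\left(u \right)} = \left(\left(-4\right)^{2}\right)^{2} - 374 = 16^{2} - 374 = 256 - 374 = -118$)
$\frac{w{\left(247,-617 \right)}}{J{\left(z{\left(-4 \right)} \right)}} = \frac{\frac{7}{3} \cdot 247}{-118} = \frac{1729}{3} \left(- \frac{1}{118}\right) = - \frac{1729}{354}$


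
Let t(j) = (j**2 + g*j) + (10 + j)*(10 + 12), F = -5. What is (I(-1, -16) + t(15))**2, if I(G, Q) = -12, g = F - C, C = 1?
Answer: 452929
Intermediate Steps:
g = -6 (g = -5 - 1*1 = -5 - 1 = -6)
t(j) = 220 + j**2 + 16*j (t(j) = (j**2 - 6*j) + (10 + j)*(10 + 12) = (j**2 - 6*j) + (10 + j)*22 = (j**2 - 6*j) + (220 + 22*j) = 220 + j**2 + 16*j)
(I(-1, -16) + t(15))**2 = (-12 + (220 + 15**2 + 16*15))**2 = (-12 + (220 + 225 + 240))**2 = (-12 + 685)**2 = 673**2 = 452929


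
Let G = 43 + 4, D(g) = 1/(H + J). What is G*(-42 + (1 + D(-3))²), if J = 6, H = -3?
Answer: -17014/9 ≈ -1890.4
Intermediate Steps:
D(g) = ⅓ (D(g) = 1/(-3 + 6) = 1/3 = ⅓)
G = 47
G*(-42 + (1 + D(-3))²) = 47*(-42 + (1 + ⅓)²) = 47*(-42 + (4/3)²) = 47*(-42 + 16/9) = 47*(-362/9) = -17014/9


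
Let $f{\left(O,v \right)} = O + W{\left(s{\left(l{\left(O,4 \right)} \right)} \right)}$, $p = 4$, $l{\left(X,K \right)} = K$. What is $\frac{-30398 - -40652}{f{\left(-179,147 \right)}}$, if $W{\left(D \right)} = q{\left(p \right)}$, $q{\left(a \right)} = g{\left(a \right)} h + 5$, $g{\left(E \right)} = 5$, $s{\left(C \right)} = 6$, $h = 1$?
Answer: $- \frac{10254}{169} \approx -60.675$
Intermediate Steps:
$q{\left(a \right)} = 10$ ($q{\left(a \right)} = 5 \cdot 1 + 5 = 5 + 5 = 10$)
$W{\left(D \right)} = 10$
$f{\left(O,v \right)} = 10 + O$ ($f{\left(O,v \right)} = O + 10 = 10 + O$)
$\frac{-30398 - -40652}{f{\left(-179,147 \right)}} = \frac{-30398 - -40652}{10 - 179} = \frac{-30398 + 40652}{-169} = 10254 \left(- \frac{1}{169}\right) = - \frac{10254}{169}$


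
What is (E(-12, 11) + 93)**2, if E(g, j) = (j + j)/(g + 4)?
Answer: 130321/16 ≈ 8145.1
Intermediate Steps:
E(g, j) = 2*j/(4 + g) (E(g, j) = (2*j)/(4 + g) = 2*j/(4 + g))
(E(-12, 11) + 93)**2 = (2*11/(4 - 12) + 93)**2 = (2*11/(-8) + 93)**2 = (2*11*(-1/8) + 93)**2 = (-11/4 + 93)**2 = (361/4)**2 = 130321/16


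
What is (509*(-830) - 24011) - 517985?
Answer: -964466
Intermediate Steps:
(509*(-830) - 24011) - 517985 = (-422470 - 24011) - 517985 = -446481 - 517985 = -964466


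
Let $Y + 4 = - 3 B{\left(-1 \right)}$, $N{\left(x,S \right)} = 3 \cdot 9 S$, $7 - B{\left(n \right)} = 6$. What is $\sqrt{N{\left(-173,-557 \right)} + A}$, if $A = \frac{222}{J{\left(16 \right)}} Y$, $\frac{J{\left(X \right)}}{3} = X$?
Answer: $\frac{i \sqrt{241142}}{4} \approx 122.77 i$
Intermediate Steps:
$J{\left(X \right)} = 3 X$
$B{\left(n \right)} = 1$ ($B{\left(n \right)} = 7 - 6 = 1$)
$N{\left(x,S \right)} = 27 S$
$Y = -7$ ($Y = -4 - 3 = -7$)
$A = - \frac{259}{8}$ ($A = \frac{222}{3 \cdot 16} \left(-7\right) = \frac{222}{48} \left(-7\right) = 222 \cdot \frac{1}{48} \left(-7\right) = \frac{37}{8} \left(-7\right) = - \frac{259}{8} \approx -32.375$)
$\sqrt{N{\left(-173,-557 \right)} + A} = \sqrt{27 \left(-557\right) - \frac{259}{8}} = \sqrt{-15039 - \frac{259}{8}} = \sqrt{- \frac{120571}{8}} = \frac{i \sqrt{241142}}{4}$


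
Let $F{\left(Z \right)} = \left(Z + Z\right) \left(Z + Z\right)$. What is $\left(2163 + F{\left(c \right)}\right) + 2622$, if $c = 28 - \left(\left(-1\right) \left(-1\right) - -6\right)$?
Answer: $6549$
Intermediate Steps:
$c = 21$ ($c = 28 - \left(1 + 6\right) = 28 - 7 = 21$)
$F{\left(Z \right)} = 4 Z^{2}$ ($F{\left(Z \right)} = 2 Z 2 Z = 4 Z^{2}$)
$\left(2163 + F{\left(c \right)}\right) + 2622 = \left(2163 + 4 \cdot 21^{2}\right) + 2622 = \left(2163 + 4 \cdot 441\right) + 2622 = \left(2163 + 1764\right) + 2622 = 3927 + 2622 = 6549$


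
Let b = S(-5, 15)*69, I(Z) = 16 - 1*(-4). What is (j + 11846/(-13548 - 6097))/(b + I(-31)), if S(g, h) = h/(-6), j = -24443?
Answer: 960389162/5991725 ≈ 160.29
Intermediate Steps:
S(g, h) = -h/6 (S(g, h) = h*(-1/6) = -h/6)
I(Z) = 20 (I(Z) = 16 + 4 = 20)
b = -345/2 (b = -1/6*15*69 = -5/2*69 = -345/2 ≈ -172.50)
(j + 11846/(-13548 - 6097))/(b + I(-31)) = (-24443 + 11846/(-13548 - 6097))/(-345/2 + 20) = (-24443 + 11846/(-19645))/(-305/2) = (-24443 + 11846*(-1/19645))*(-2/305) = (-24443 - 11846/19645)*(-2/305) = -480194581/19645*(-2/305) = 960389162/5991725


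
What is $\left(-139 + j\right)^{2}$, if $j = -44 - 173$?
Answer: $126736$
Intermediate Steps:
$j = -217$
$\left(-139 + j\right)^{2} = \left(-139 - 217\right)^{2} = \left(-356\right)^{2} = 126736$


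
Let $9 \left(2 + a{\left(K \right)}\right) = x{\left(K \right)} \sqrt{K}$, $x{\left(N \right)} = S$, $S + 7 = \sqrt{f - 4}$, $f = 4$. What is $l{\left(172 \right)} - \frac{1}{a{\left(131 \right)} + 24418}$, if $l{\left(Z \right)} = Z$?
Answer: $\frac{1186490587204}{6898202731} - \frac{9 \sqrt{131}}{6898202731} \approx 172.0$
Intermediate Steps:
$S = -7$ ($S = -7 + \sqrt{4 - 4} = -7 + \sqrt{0} = -7 + 0 = -7$)
$x{\left(N \right)} = -7$
$a{\left(K \right)} = -2 - \frac{7 \sqrt{K}}{9}$ ($a{\left(K \right)} = -2 + \frac{\left(-7\right) \sqrt{K}}{9} = -2 - \frac{7 \sqrt{K}}{9}$)
$l{\left(172 \right)} - \frac{1}{a{\left(131 \right)} + 24418} = 172 - \frac{1}{\left(-2 - \frac{7 \sqrt{131}}{9}\right) + 24418} = 172 - \frac{1}{24416 - \frac{7 \sqrt{131}}{9}}$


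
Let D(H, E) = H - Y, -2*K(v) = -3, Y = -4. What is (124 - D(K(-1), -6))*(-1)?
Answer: -237/2 ≈ -118.50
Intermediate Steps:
K(v) = 3/2 (K(v) = -½*(-3) = 3/2)
D(H, E) = 4 + H (D(H, E) = H - 1*(-4) = H + 4 = 4 + H)
(124 - D(K(-1), -6))*(-1) = (124 - (4 + 3/2))*(-1) = (124 - 1*11/2)*(-1) = (124 - 11/2)*(-1) = (237/2)*(-1) = -237/2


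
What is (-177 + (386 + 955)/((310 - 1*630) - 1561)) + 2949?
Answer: 579199/209 ≈ 2771.3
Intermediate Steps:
(-177 + (386 + 955)/((310 - 1*630) - 1561)) + 2949 = (-177 + 1341/((310 - 630) - 1561)) + 2949 = (-177 + 1341/(-320 - 1561)) + 2949 = (-177 + 1341/(-1881)) + 2949 = (-177 + 1341*(-1/1881)) + 2949 = (-177 - 149/209) + 2949 = -37142/209 + 2949 = 579199/209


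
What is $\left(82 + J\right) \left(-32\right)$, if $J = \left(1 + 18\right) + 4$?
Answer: $-3360$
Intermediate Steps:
$J = 23$ ($J = 19 + 4 = 23$)
$\left(82 + J\right) \left(-32\right) = \left(82 + 23\right) \left(-32\right) = 105 \left(-32\right) = -3360$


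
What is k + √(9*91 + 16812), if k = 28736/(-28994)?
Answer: -14368/14497 + 3*√1959 ≈ 131.79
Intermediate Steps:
k = -14368/14497 (k = 28736*(-1/28994) = -14368/14497 ≈ -0.99110)
k + √(9*91 + 16812) = -14368/14497 + √(9*91 + 16812) = -14368/14497 + √(819 + 16812) = -14368/14497 + √17631 = -14368/14497 + 3*√1959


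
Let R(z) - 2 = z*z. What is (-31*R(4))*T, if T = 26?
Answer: -14508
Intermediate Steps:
R(z) = 2 + z² (R(z) = 2 + z*z = 2 + z²)
(-31*R(4))*T = -31*(2 + 4²)*26 = -31*(2 + 16)*26 = -31*18*26 = -558*26 = -14508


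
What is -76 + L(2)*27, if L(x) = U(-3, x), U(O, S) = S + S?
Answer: 32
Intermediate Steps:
U(O, S) = 2*S
L(x) = 2*x
-76 + L(2)*27 = -76 + (2*2)*27 = -76 + 4*27 = -76 + 108 = 32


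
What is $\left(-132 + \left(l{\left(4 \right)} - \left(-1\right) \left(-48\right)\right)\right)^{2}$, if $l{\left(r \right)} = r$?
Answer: $30976$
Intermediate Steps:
$\left(-132 + \left(l{\left(4 \right)} - \left(-1\right) \left(-48\right)\right)\right)^{2} = \left(-132 + \left(4 - \left(-1\right) \left(-48\right)\right)\right)^{2} = \left(-132 + \left(4 - 48\right)\right)^{2} = \left(-132 - 44\right)^{2} = \left(-176\right)^{2} = 30976$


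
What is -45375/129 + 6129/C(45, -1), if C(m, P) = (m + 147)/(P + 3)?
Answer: -396151/1376 ≈ -287.90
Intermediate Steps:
C(m, P) = (147 + m)/(3 + P)
-45375/129 + 6129/C(45, -1) = -45375/129 + 6129/(((147 + 45)/(3 - 1))) = -45375*1/129 + 6129/((192/2)) = -15125/43 + 6129/(((½)*192)) = -15125/43 + 6129/96 = -15125/43 + 6129*(1/96) = -15125/43 + 2043/32 = -396151/1376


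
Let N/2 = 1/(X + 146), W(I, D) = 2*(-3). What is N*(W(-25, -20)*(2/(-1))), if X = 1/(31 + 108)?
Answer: 1112/6765 ≈ 0.16438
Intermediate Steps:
W(I, D) = -6
X = 1/139 ≈ 0.0071942
N = 278/20295 (N = 2/(1/139 + 146) = 2/(20295/139) = 2*(139/20295) = 278/20295 ≈ 0.013698)
N*(W(-25, -20)*(2/(-1))) = 278*(-12/(-1))/20295 = 278*(-12*(-1))/20295 = 278*(-6*(-2))/20295 = (278/20295)*12 = 1112/6765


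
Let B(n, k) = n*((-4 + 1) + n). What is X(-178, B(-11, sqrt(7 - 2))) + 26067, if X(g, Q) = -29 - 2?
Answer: 26036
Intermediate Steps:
B(n, k) = n*(-3 + n)
X(g, Q) = -31
X(-178, B(-11, sqrt(7 - 2))) + 26067 = -31 + 26067 = 26036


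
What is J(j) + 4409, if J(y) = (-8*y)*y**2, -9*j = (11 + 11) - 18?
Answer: 3214673/729 ≈ 4409.7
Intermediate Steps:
j = -4/9 (j = -((11 + 11) - 18)/9 = -(22 - 18)/9 = -1/9*4 = -4/9 ≈ -0.44444)
J(y) = -8*y**3
J(j) + 4409 = -8*(-4/9)**3 + 4409 = -8*(-64/729) + 4409 = 512/729 + 4409 = 3214673/729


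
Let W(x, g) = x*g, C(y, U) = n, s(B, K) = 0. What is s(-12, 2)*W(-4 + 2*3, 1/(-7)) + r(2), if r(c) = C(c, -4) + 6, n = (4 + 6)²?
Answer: 106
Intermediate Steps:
n = 100 (n = 10² = 100)
C(y, U) = 100
r(c) = 106 (r(c) = 100 + 6 = 106)
W(x, g) = g*x
s(-12, 2)*W(-4 + 2*3, 1/(-7)) + r(2) = 0*((-4 + 2*3)/(-7)) + 106 = 0*(-(-4 + 6)/7) + 106 = 0*(-⅐*2) + 106 = 0*(-2/7) + 106 = 0 + 106 = 106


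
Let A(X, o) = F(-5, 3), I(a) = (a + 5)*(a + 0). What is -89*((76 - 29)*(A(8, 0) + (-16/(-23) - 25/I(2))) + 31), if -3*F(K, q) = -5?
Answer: -4995125/966 ≈ -5170.9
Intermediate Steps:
I(a) = a*(5 + a) (I(a) = (5 + a)*a = a*(5 + a))
F(K, q) = 5/3 (F(K, q) = -⅓*(-5) = 5/3)
A(X, o) = 5/3
-89*((76 - 29)*(A(8, 0) + (-16/(-23) - 25/I(2))) + 31) = -89*((76 - 29)*(5/3 + (-16/(-23) - 25*1/(2*(5 + 2)))) + 31) = -89*(47*(5/3 + (-16*(-1/23) - 25/(2*7))) + 31) = -89*(47*(5/3 + (16/23 - 25/14)) + 31) = -89*(47*(5/3 - 351/322) + 31) = -89*(47*(557/966) + 31) = -89*(26179/966 + 31) = -89*56125/966 = -4995125/966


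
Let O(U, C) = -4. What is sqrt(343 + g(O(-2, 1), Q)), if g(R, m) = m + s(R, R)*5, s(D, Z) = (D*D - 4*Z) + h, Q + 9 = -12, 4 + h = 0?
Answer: sqrt(462) ≈ 21.494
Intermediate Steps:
h = -4 (h = -4 + 0 = -4)
Q = -21 (Q = -9 - 12 = -21)
s(D, Z) = -4 + D**2 - 4*Z (s(D, Z) = (D*D - 4*Z) - 4 = (D**2 - 4*Z) - 4 = -4 + D**2 - 4*Z)
g(R, m) = -20 + m - 20*R + 5*R**2 (g(R, m) = m + (-4 + R**2 - 4*R)*5 = m + (-20 - 20*R + 5*R**2) = -20 + m - 20*R + 5*R**2)
sqrt(343 + g(O(-2, 1), Q)) = sqrt(343 + (-20 - 21 - 20*(-4) + 5*(-4)**2)) = sqrt(343 + (-20 - 21 + 80 + 5*16)) = sqrt(343 + (-20 - 21 + 80 + 80)) = sqrt(343 + 119) = sqrt(462)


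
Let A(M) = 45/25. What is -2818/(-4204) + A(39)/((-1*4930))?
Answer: 8678233/12953575 ≈ 0.66995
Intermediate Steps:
A(M) = 9/5 (A(M) = 45*(1/25) = 9/5)
-2818/(-4204) + A(39)/((-1*4930)) = -2818/(-4204) + 9/(5*((-1*4930))) = -2818*(-1/4204) + (9/5)/(-4930) = 1409/2102 + (9/5)*(-1/4930) = 1409/2102 - 9/24650 = 8678233/12953575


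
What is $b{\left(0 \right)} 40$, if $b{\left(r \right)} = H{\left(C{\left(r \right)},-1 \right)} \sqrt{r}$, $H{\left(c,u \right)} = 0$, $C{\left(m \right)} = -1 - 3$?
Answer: $0$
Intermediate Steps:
$C{\left(m \right)} = -4$
$b{\left(r \right)} = 0$ ($b{\left(r \right)} = 0 \sqrt{r} = 0$)
$b{\left(0 \right)} 40 = 0 \cdot 40 = 0$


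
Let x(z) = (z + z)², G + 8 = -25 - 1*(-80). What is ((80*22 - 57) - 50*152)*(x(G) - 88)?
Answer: -51586956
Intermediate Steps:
G = 47 (G = -8 + (-25 - 1*(-80)) = -8 + (-25 + 80) = -8 + 55 = 47)
x(z) = 4*z² (x(z) = (2*z)² = 4*z²)
((80*22 - 57) - 50*152)*(x(G) - 88) = ((80*22 - 57) - 50*152)*(4*47² - 88) = ((1760 - 57) - 7600)*(4*2209 - 88) = (1703 - 7600)*(8836 - 88) = -5897*8748 = -51586956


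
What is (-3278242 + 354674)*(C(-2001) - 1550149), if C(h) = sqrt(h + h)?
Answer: 4531966011632 - 2923568*I*sqrt(4002) ≈ 4.532e+12 - 1.8495e+8*I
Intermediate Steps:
C(h) = sqrt(2)*sqrt(h) (C(h) = sqrt(2*h) = sqrt(2)*sqrt(h))
(-3278242 + 354674)*(C(-2001) - 1550149) = (-3278242 + 354674)*(sqrt(2)*sqrt(-2001) - 1550149) = -2923568*(sqrt(2)*(I*sqrt(2001)) - 1550149) = -2923568*(I*sqrt(4002) - 1550149) = -2923568*(-1550149 + I*sqrt(4002)) = 4531966011632 - 2923568*I*sqrt(4002)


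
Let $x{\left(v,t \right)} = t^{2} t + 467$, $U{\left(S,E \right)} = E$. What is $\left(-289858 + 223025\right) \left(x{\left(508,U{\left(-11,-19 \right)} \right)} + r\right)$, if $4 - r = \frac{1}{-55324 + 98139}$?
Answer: $\frac{18278973936093}{42815} \approx 4.2693 \cdot 10^{8}$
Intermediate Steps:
$r = \frac{171259}{42815}$ ($r = 4 - \frac{1}{-55324 + 98139} = 4 - \frac{1}{42815} = \frac{171259}{42815} \approx 4.0$)
$x{\left(v,t \right)} = 467 + t^{3}$ ($x{\left(v,t \right)} = t^{3} + 467 = 467 + t^{3}$)
$\left(-289858 + 223025\right) \left(x{\left(508,U{\left(-11,-19 \right)} \right)} + r\right) = \left(-289858 + 223025\right) \left(\left(467 + \left(-19\right)^{3}\right) + \frac{171259}{42815}\right) = - 66833 \left(\left(467 - 6859\right) + \frac{171259}{42815}\right) = - 66833 \left(-6392 + \frac{171259}{42815}\right) = \left(-66833\right) \left(- \frac{273502221}{42815}\right) = \frac{18278973936093}{42815}$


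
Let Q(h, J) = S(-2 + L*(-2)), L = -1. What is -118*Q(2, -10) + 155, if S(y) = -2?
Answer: 391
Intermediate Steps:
Q(h, J) = -2
-118*Q(2, -10) + 155 = -118*(-2) + 155 = 236 + 155 = 391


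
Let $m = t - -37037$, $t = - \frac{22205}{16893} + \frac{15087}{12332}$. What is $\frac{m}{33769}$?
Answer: $\frac{7715694650243}{7034909230044} \approx 1.0968$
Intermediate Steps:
$t = - \frac{18967369}{208324476}$ ($t = \left(-22205\right) \frac{1}{16893} + 15087 \cdot \frac{1}{12332} = - \frac{22205}{16893} + \frac{15087}{12332} = - \frac{18967369}{208324476} \approx -0.091047$)
$m = \frac{7715694650243}{208324476}$ ($m = - \frac{18967369}{208324476} - -37037 = - \frac{18967369}{208324476} + 37037 = \frac{7715694650243}{208324476} \approx 37037.0$)
$\frac{m}{33769} = \frac{7715694650243}{208324476 \cdot 33769} = \frac{7715694650243}{208324476} \cdot \frac{1}{33769} = \frac{7715694650243}{7034909230044}$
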